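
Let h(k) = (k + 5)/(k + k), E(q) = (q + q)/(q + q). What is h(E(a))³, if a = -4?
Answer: 27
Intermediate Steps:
E(q) = 1 (E(q) = (2*q)/((2*q)) = (2*q)*(1/(2*q)) = 1)
h(k) = (5 + k)/(2*k) (h(k) = (5 + k)/((2*k)) = (5 + k)*(1/(2*k)) = (5 + k)/(2*k))
h(E(a))³ = ((½)*(5 + 1)/1)³ = ((½)*1*6)³ = 3³ = 27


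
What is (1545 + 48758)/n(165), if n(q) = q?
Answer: 4573/15 ≈ 304.87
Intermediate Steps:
(1545 + 48758)/n(165) = (1545 + 48758)/165 = 50303*(1/165) = 4573/15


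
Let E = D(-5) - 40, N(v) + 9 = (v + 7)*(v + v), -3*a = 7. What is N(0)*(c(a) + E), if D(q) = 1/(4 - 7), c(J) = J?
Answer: 384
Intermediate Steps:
a = -7/3 (a = -1/3*7 = -7/3 ≈ -2.3333)
N(v) = -9 + 2*v*(7 + v) (N(v) = -9 + (v + 7)*(v + v) = -9 + (7 + v)*(2*v) = -9 + 2*v*(7 + v))
D(q) = -1/3 (D(q) = 1/(-3) = -1/3)
E = -121/3 (E = -1/3 - 40 = -121/3 ≈ -40.333)
N(0)*(c(a) + E) = (-9 + 2*0**2 + 14*0)*(-7/3 - 121/3) = (-9 + 2*0 + 0)*(-128/3) = (-9 + 0 + 0)*(-128/3) = -9*(-128/3) = 384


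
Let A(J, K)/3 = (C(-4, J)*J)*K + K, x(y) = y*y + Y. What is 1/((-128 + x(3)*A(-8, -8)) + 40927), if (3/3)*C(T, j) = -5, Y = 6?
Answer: 1/26039 ≈ 3.8404e-5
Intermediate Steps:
x(y) = 6 + y² (x(y) = y*y + 6 = y² + 6 = 6 + y²)
C(T, j) = -5
A(J, K) = 3*K - 15*J*K (A(J, K) = 3*((-5*J)*K + K) = 3*(-5*J*K + K) = 3*(K - 5*J*K) = 3*K - 15*J*K)
1/((-128 + x(3)*A(-8, -8)) + 40927) = 1/((-128 + (6 + 3²)*(3*(-8)*(1 - 5*(-8)))) + 40927) = 1/((-128 + (6 + 9)*(3*(-8)*(1 + 40))) + 40927) = 1/((-128 + 15*(3*(-8)*41)) + 40927) = 1/((-128 + 15*(-984)) + 40927) = 1/((-128 - 14760) + 40927) = 1/(-14888 + 40927) = 1/26039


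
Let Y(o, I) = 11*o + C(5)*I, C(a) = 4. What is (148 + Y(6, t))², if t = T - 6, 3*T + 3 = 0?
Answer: 34596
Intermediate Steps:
T = -1 (T = -1 + (⅓)*0 = -1 + 0 = -1)
t = -7 (t = -1 - 6 = -7)
Y(o, I) = 4*I + 11*o (Y(o, I) = 11*o + 4*I = 4*I + 11*o)
(148 + Y(6, t))² = (148 + (4*(-7) + 11*6))² = (148 + (-28 + 66))² = (148 + 38)² = 186² = 34596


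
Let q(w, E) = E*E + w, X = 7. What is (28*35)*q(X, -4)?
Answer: 22540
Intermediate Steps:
q(w, E) = w + E² (q(w, E) = E² + w = w + E²)
(28*35)*q(X, -4) = (28*35)*(7 + (-4)²) = 980*(7 + 16) = 980*23 = 22540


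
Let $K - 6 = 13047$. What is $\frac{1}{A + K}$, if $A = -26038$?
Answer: $- \frac{1}{12985} \approx -7.7012 \cdot 10^{-5}$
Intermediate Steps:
$K = 13053$ ($K = 6 + 13047 = 13053$)
$\frac{1}{A + K} = \frac{1}{-26038 + 13053} = \frac{1}{-12985} = - \frac{1}{12985}$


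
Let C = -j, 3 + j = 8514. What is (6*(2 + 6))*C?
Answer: -408528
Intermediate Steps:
j = 8511 (j = -3 + 8514 = 8511)
C = -8511 (C = -1*8511 = -8511)
(6*(2 + 6))*C = (6*(2 + 6))*(-8511) = (6*8)*(-8511) = 48*(-8511) = -408528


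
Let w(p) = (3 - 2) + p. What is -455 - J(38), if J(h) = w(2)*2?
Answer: -461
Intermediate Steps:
w(p) = 1 + p
J(h) = 6 (J(h) = (1 + 2)*2 = 3*2 = 6)
-455 - J(38) = -455 - 1*6 = -455 - 6 = -461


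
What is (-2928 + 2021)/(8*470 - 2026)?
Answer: -907/1734 ≈ -0.52307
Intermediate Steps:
(-2928 + 2021)/(8*470 - 2026) = -907/(3760 - 2026) = -907/1734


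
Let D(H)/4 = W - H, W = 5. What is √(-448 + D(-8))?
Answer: 6*I*√11 ≈ 19.9*I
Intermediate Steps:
D(H) = 20 - 4*H (D(H) = 4*(5 - H) = 20 - 4*H)
√(-448 + D(-8)) = √(-448 + (20 - 4*(-8))) = √(-448 + (20 + 32)) = √(-448 + 52) = √(-396) = 6*I*√11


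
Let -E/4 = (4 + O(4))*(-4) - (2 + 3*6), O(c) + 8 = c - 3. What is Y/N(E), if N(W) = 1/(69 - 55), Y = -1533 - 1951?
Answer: -48776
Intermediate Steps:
O(c) = -11 + c (O(c) = -8 + (c - 3) = -8 + (-3 + c) = -11 + c)
Y = -3484
E = 32 (E = -4*((4 + (-11 + 4))*(-4) - (2 + 3*6)) = -4*((4 - 7)*(-4) - (2 + 18)) = -4*(-3*(-4) - 1*20) = -4*(12 - 20) = -4*(-8) = 32)
N(W) = 1/14
Y/N(E) = -3484/1/14 = -3484*14 = -48776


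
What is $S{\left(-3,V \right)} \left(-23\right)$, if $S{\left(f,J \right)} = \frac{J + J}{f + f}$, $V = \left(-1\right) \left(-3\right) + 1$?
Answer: $\frac{92}{3} \approx 30.667$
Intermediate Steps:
$V = 4$ ($V = 3 + 1 = 4$)
$S{\left(f,J \right)} = \frac{J}{f}$ ($S{\left(f,J \right)} = \frac{2 J}{2 f} = 2 J \frac{1}{2 f} = \frac{J}{f}$)
$S{\left(-3,V \right)} \left(-23\right) = \frac{4}{-3} \left(-23\right) = 4 \left(- \frac{1}{3}\right) \left(-23\right) = \left(- \frac{4}{3}\right) \left(-23\right) = \frac{92}{3}$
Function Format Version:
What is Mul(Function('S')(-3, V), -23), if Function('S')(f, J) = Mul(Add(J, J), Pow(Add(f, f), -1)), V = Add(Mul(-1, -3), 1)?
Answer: Rational(92, 3) ≈ 30.667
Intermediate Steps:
V = 4 (V = Add(3, 1) = 4)
Function('S')(f, J) = Mul(J, Pow(f, -1)) (Function('S')(f, J) = Mul(Mul(2, J), Pow(Mul(2, f), -1)) = Mul(Mul(2, J), Mul(Rational(1, 2), Pow(f, -1))) = Mul(J, Pow(f, -1)))
Mul(Function('S')(-3, V), -23) = Mul(Mul(4, Pow(-3, -1)), -23) = Mul(Mul(4, Rational(-1, 3)), -23) = Mul(Rational(-4, 3), -23) = Rational(92, 3)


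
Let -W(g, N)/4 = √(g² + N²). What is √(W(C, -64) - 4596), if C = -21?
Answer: 2*√(-1149 - √4537) ≈ 69.753*I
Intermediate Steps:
W(g, N) = -4*√(N² + g²) (W(g, N) = -4*√(g² + N²) = -4*√(N² + g²))
√(W(C, -64) - 4596) = √(-4*√((-64)² + (-21)²) - 4596) = √(-4*√(4096 + 441) - 4596) = √(-4*√4537 - 4596) = √(-4596 - 4*√4537)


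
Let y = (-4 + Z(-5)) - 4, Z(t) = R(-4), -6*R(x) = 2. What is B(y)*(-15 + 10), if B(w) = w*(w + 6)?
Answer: -875/9 ≈ -97.222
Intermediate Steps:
R(x) = -⅓ (R(x) = -⅙*2 = -⅓)
Z(t) = -⅓
y = -25/3 (y = (-4 - ⅓) - 4 = -13/3 - 4 = -25/3 ≈ -8.3333)
B(w) = w*(6 + w)
B(y)*(-15 + 10) = (-25*(6 - 25/3)/3)*(-15 + 10) = -25/3*(-7/3)*(-5) = (175/9)*(-5) = -875/9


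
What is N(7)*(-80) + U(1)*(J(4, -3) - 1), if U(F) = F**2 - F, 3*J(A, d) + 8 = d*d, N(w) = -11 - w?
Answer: 1440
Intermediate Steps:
J(A, d) = -8/3 + d**2/3 (J(A, d) = -8/3 + (d*d)/3 = -8/3 + d**2/3)
N(7)*(-80) + U(1)*(J(4, -3) - 1) = (-11 - 1*7)*(-80) + (1*(-1 + 1))*((-8/3 + (1/3)*(-3)**2) - 1) = (-11 - 7)*(-80) + (1*0)*((-8/3 + (1/3)*9) - 1) = -18*(-80) + 0*((-8/3 + 3) - 1) = 1440 + 0*(1/3 - 1) = 1440 + 0*(-2/3) = 1440 + 0 = 1440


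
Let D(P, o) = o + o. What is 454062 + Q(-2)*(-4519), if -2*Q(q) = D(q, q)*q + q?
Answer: 467619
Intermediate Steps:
D(P, o) = 2*o
Q(q) = -q² - q/2 (Q(q) = -((2*q)*q + q)/2 = -(2*q² + q)/2 = -(q + 2*q²)/2 = -q² - q/2)
454062 + Q(-2)*(-4519) = 454062 - 1*(-2)*(½ - 2)*(-4519) = 454062 - 1*(-2)*(-3/2)*(-4519) = 454062 - 3*(-4519) = 454062 + 13557 = 467619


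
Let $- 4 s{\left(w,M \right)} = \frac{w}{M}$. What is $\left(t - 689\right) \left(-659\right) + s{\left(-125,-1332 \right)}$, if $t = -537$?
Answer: $\frac{4304672227}{5328} \approx 8.0793 \cdot 10^{5}$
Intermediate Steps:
$s{\left(w,M \right)} = - \frac{w}{4 M}$ ($s{\left(w,M \right)} = - \frac{w \frac{1}{M}}{4} = - \frac{w}{4 M}$)
$\left(t - 689\right) \left(-659\right) + s{\left(-125,-1332 \right)} = \left(-537 - 689\right) \left(-659\right) - - \frac{125}{4 \left(-1332\right)} = \left(-1226\right) \left(-659\right) - \left(- \frac{125}{4}\right) \left(- \frac{1}{1332}\right) = 807934 - \frac{125}{5328} = \frac{4304672227}{5328}$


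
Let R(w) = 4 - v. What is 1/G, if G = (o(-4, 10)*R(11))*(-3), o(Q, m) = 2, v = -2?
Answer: -1/36 ≈ -0.027778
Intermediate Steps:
R(w) = 6 (R(w) = 4 - 1*(-2) = 4 + 2 = 6)
G = -36 (G = (2*6)*(-3) = 12*(-3) = -36)
1/G = 1/(-36) = -1/36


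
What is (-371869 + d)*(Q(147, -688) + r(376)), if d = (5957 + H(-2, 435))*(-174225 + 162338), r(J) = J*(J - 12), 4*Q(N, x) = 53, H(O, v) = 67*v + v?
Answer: -57871727032923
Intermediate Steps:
H(O, v) = 68*v
Q(N, x) = 53/4 (Q(N, x) = (¼)*53 = 53/4)
r(J) = J*(-12 + J)
d = -422428319 (d = (5957 + 68*435)*(-174225 + 162338) = (5957 + 29580)*(-11887) = 35537*(-11887) = -422428319)
(-371869 + d)*(Q(147, -688) + r(376)) = (-371869 - 422428319)*(53/4 + 376*(-12 + 376)) = -422800188*(53/4 + 376*364) = -422800188*(53/4 + 136864) = -422800188*547509/4 = -57871727032923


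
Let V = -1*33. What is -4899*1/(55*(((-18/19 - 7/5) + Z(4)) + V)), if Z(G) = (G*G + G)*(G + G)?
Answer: -93081/130262 ≈ -0.71457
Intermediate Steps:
Z(G) = 2*G*(G + G²) (Z(G) = (G² + G)*(2*G) = (G + G²)*(2*G) = 2*G*(G + G²))
V = -33
-4899*1/(55*(((-18/19 - 7/5) + Z(4)) + V)) = -4899*1/(55*(((-18/19 - 7/5) + 2*4²*(1 + 4)) - 33)) = -4899*1/(55*(((-18*1/19 - 7*⅕) + 2*16*5) - 33)) = -4899*1/(55*(((-18/19 - 7/5) + 160) - 33)) = -4899*1/(55*((-223/95 + 160) - 33)) = -4899*1/(55*(14977/95 - 33)) = -4899/(55*(11842/95)) = -4899/130262/19 = -4899*19/130262 = -93081/130262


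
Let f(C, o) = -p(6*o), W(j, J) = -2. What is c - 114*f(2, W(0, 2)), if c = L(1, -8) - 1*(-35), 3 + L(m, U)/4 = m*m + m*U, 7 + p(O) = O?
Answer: -2171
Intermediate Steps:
p(O) = -7 + O
L(m, U) = -12 + 4*m² + 4*U*m (L(m, U) = -12 + 4*(m*m + m*U) = -12 + 4*(m² + U*m) = -12 + (4*m² + 4*U*m) = -12 + 4*m² + 4*U*m)
c = -5 (c = (-12 + 4*1² + 4*(-8)*1) - 1*(-35) = (-12 + 4*1 - 32) + 35 = (-12 + 4 - 32) + 35 = -40 + 35 = -5)
f(C, o) = 7 - 6*o (f(C, o) = -(-7 + 6*o) = 7 - 6*o)
c - 114*f(2, W(0, 2)) = -5 - 114*(7 - 6*(-2)) = -5 - 114*(7 + 12) = -5 - 114*19 = -5 - 2166 = -2171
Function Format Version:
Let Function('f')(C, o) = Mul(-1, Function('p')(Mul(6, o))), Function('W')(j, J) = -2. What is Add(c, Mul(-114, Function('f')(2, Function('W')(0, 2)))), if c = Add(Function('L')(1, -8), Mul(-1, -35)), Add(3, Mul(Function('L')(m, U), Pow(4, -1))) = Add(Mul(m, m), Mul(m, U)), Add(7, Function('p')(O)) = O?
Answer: -2171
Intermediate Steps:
Function('p')(O) = Add(-7, O)
Function('L')(m, U) = Add(-12, Mul(4, Pow(m, 2)), Mul(4, U, m)) (Function('L')(m, U) = Add(-12, Mul(4, Add(Mul(m, m), Mul(m, U)))) = Add(-12, Mul(4, Add(Pow(m, 2), Mul(U, m)))) = Add(-12, Add(Mul(4, Pow(m, 2)), Mul(4, U, m))) = Add(-12, Mul(4, Pow(m, 2)), Mul(4, U, m)))
c = -5 (c = Add(Add(-12, Mul(4, Pow(1, 2)), Mul(4, -8, 1)), Mul(-1, -35)) = Add(Add(-12, Mul(4, 1), -32), 35) = Add(Add(-12, 4, -32), 35) = Add(-40, 35) = -5)
Function('f')(C, o) = Add(7, Mul(-6, o)) (Function('f')(C, o) = Mul(-1, Add(-7, Mul(6, o))) = Add(7, Mul(-6, o)))
Add(c, Mul(-114, Function('f')(2, Function('W')(0, 2)))) = Add(-5, Mul(-114, Add(7, Mul(-6, -2)))) = Add(-5, Mul(-114, Add(7, 12))) = Add(-5, Mul(-114, 19)) = Add(-5, -2166) = -2171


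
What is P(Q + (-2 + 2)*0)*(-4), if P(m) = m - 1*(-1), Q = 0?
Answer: -4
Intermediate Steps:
P(m) = 1 + m (P(m) = m + 1 = 1 + m)
P(Q + (-2 + 2)*0)*(-4) = (1 + (0 + (-2 + 2)*0))*(-4) = (1 + (0 + 0*0))*(-4) = (1 + (0 + 0))*(-4) = (1 + 0)*(-4) = 1*(-4) = -4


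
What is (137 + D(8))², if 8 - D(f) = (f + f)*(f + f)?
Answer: 12321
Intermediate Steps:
D(f) = 8 - 4*f² (D(f) = 8 - (f + f)*(f + f) = 8 - 2*f*2*f = 8 - 4*f²)
(137 + D(8))² = (137 + (8 - 4*8²))² = (137 + (8 - 4*64))² = (137 + (8 - 256))² = (137 - 248)² = (-111)² = 12321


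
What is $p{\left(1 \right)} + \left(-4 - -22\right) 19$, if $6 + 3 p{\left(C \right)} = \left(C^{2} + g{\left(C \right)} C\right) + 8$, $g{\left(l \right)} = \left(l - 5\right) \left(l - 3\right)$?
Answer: $\frac{1037}{3} \approx 345.67$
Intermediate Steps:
$g{\left(l \right)} = \left(-5 + l\right) \left(-3 + l\right)$
$p{\left(C \right)} = \frac{2}{3} + \frac{C^{2}}{3} + \frac{C \left(15 + C^{2} - 8 C\right)}{3}$ ($p{\left(C \right)} = -2 + \frac{\left(C^{2} + \left(15 + C^{2} - 8 C\right) C\right) + 8}{3} = -2 + \frac{\left(C^{2} + C \left(15 + C^{2} - 8 C\right)\right) + 8}{3} = -2 + \frac{8 + C^{2} + C \left(15 + C^{2} - 8 C\right)}{3} = -2 + \left(\frac{8}{3} + \frac{C^{2}}{3} + \frac{C \left(15 + C^{2} - 8 C\right)}{3}\right) = \frac{2}{3} + \frac{C^{2}}{3} + \frac{C \left(15 + C^{2} - 8 C\right)}{3}$)
$p{\left(1 \right)} + \left(-4 - -22\right) 19 = \left(\frac{2}{3} + 5 \cdot 1 - \frac{7 \cdot 1^{2}}{3} + \frac{1^{3}}{3}\right) + \left(-4 - -22\right) 19 = \left(\frac{2}{3} + 5 - \frac{7}{3} + \frac{1}{3} \cdot 1\right) + \left(-4 + 22\right) 19 = \left(\frac{2}{3} + 5 - \frac{7}{3} + \frac{1}{3}\right) + 18 \cdot 19 = \frac{11}{3} + 342 = \frac{1037}{3}$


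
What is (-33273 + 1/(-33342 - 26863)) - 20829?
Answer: -3257210911/60205 ≈ -54102.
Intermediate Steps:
(-33273 + 1/(-33342 - 26863)) - 20829 = (-33273 + 1/(-60205)) - 20829 = (-33273 - 1/60205) - 20829 = -2003200966/60205 - 20829 = -3257210911/60205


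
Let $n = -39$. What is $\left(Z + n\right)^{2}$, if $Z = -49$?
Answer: $7744$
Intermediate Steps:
$\left(Z + n\right)^{2} = \left(-49 - 39\right)^{2} = \left(-88\right)^{2} = 7744$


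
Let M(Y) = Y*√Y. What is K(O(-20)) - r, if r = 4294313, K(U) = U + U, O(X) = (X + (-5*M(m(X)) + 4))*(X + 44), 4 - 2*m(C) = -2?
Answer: -4295081 - 720*√3 ≈ -4.2963e+6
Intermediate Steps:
m(C) = 3 (m(C) = 2 - ½*(-2) = 2 + 1 = 3)
M(Y) = Y^(3/2)
O(X) = (44 + X)*(4 + X - 15*√3) (O(X) = (X + (-15*√3 + 4))*(X + 44) = (X + (-15*√3 + 4))*(44 + X) = (X + (4 - 15*√3))*(44 + X) = (4 + X - 15*√3)*(44 + X) = (44 + X)*(4 + X - 15*√3))
K(U) = 2*U
K(O(-20)) - r = 2*(176 + (-20)² - 660*√3 + 48*(-20) - 15*(-20)*√3) - 1*4294313 = 2*(176 + 400 - 660*√3 - 960 + 300*√3) - 4294313 = 2*(-384 - 360*√3) - 4294313 = (-768 - 720*√3) - 4294313 = -4295081 - 720*√3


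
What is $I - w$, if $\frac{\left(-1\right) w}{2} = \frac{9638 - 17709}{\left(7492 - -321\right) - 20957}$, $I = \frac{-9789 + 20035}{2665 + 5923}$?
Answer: $\frac{34162615}{14110084} \approx 2.4212$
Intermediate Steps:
$I = \frac{5123}{4294}$ ($I = \frac{10246}{8588} = 10246 \cdot \frac{1}{8588} = \frac{5123}{4294} \approx 1.1931$)
$w = - \frac{8071}{6572}$ ($w = - 2 \frac{9638 - 17709}{\left(7492 - -321\right) - 20957} = - 2 \left(- \frac{8071}{\left(7492 + 321\right) - 20957}\right) = - 2 \left(- \frac{8071}{7813 - 20957}\right) = - 2 \left(- \frac{8071}{-13144}\right) = - 2 \left(\left(-8071\right) \left(- \frac{1}{13144}\right)\right) = \left(-2\right) \frac{8071}{13144} = - \frac{8071}{6572} \approx -1.2281$)
$I - w = \frac{5123}{4294} - - \frac{8071}{6572} = \frac{5123}{4294} + \frac{8071}{6572} = \frac{34162615}{14110084}$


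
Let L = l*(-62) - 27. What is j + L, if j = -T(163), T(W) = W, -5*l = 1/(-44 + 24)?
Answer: -9531/50 ≈ -190.62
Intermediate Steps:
l = 1/100 (l = -1/(5*(-44 + 24)) = -⅕/(-20) = -⅕*(-1/20) = 1/100 ≈ 0.010000)
L = -1381/50 (L = (1/100)*(-62) - 27 = -31/50 - 27 = -1381/50 ≈ -27.620)
j = -163 (j = -1*163 = -163)
j + L = -163 - 1381/50 = -9531/50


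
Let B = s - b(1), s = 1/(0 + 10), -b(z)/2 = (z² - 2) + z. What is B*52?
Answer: 26/5 ≈ 5.2000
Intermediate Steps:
b(z) = 4 - 2*z - 2*z² (b(z) = -2*((z² - 2) + z) = -2*((-2 + z²) + z) = -2*(-2 + z + z²) = 4 - 2*z - 2*z²)
s = ⅒ (s = 1/10 = ⅒ ≈ 0.10000)
B = ⅒ (B = ⅒ - (4 - 2*1 - 2*1²) = ⅒ - (4 - 2 - 2*1) = ⅒ - (4 - 2 - 2) = ⅒ - 1*0 = ⅒ + 0 = ⅒ ≈ 0.10000)
B*52 = (⅒)*52 = 26/5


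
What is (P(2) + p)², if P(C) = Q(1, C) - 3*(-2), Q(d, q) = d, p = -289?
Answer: 79524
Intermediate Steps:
P(C) = 7 (P(C) = 1 - 3*(-2) = 1 + 6 = 7)
(P(2) + p)² = (7 - 289)² = (-282)² = 79524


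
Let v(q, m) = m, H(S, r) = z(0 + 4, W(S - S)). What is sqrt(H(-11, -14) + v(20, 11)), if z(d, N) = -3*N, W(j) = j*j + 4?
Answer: I ≈ 1.0*I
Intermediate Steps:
W(j) = 4 + j**2 (W(j) = j**2 + 4 = 4 + j**2)
H(S, r) = -12 (H(S, r) = -3*(4 + (S - S)**2) = -3*(4 + 0**2) = -3*(4 + 0) = -3*4 = -12)
sqrt(H(-11, -14) + v(20, 11)) = sqrt(-12 + 11) = sqrt(-1) = I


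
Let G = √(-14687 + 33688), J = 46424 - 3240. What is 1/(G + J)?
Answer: 43184/1864838855 - √19001/1864838855 ≈ 2.3083e-5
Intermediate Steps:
J = 43184
G = √19001 ≈ 137.84
1/(G + J) = 1/(√19001 + 43184) = 1/(43184 + √19001)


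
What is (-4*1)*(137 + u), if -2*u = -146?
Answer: -840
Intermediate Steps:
u = 73 (u = -½*(-146) = 73)
(-4*1)*(137 + u) = (-4*1)*(137 + 73) = -4*210 = -840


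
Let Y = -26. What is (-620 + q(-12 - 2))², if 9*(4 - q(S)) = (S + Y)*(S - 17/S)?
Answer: 1796742544/3969 ≈ 4.5269e+5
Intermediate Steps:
q(S) = 4 - (-26 + S)*(S - 17/S)/9 (q(S) = 4 - (S - 26)*(S - 17/S)/9 = 4 - (-26 + S)*(S - 17/S)/9)
(-620 + q(-12 - 2))² = (-620 + (-442 - (-12 - 2)*(-53 + (-12 - 2)² - 26*(-12 - 2)))/(9*(-12 - 2)))² = (-620 + (⅑)*(-442 - 1*(-14)*(-53 + (-14)² - 26*(-14)))/(-14))² = (-620 + (⅑)*(-1/14)*(-442 - 1*(-14)*(-53 + 196 + 364)))² = (-620 + (⅑)*(-1/14)*(-442 - 1*(-14)*507))² = (-620 + (⅑)*(-1/14)*(-442 + 7098))² = (-620 + (⅑)*(-1/14)*6656)² = (-620 - 3328/63)² = (-42388/63)² = 1796742544/3969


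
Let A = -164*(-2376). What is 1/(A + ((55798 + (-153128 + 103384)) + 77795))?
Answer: 1/473513 ≈ 2.1119e-6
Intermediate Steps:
A = 389664
1/(A + ((55798 + (-153128 + 103384)) + 77795)) = 1/(389664 + ((55798 + (-153128 + 103384)) + 77795)) = 1/(389664 + ((55798 - 49744) + 77795)) = 1/(389664 + (6054 + 77795)) = 1/(389664 + 83849) = 1/473513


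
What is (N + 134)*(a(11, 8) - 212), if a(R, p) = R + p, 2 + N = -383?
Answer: 48443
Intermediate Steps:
N = -385 (N = -2 - 383 = -385)
(N + 134)*(a(11, 8) - 212) = (-385 + 134)*((11 + 8) - 212) = -251*(19 - 212) = -251*(-193) = 48443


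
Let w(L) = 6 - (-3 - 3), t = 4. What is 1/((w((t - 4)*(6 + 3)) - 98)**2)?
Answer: 1/7396 ≈ 0.00013521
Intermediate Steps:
w(L) = 12 (w(L) = 6 - 1*(-6) = 6 + 6 = 12)
1/((w((t - 4)*(6 + 3)) - 98)**2) = 1/((12 - 98)**2) = 1/((-86)**2) = 1/7396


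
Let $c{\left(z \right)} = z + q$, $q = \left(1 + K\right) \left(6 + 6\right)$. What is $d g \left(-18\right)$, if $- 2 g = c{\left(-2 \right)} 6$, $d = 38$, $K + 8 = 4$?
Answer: $-77976$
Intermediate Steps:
$K = -4$ ($K = -8 + 4 = -4$)
$q = -36$ ($q = \left(1 - 4\right) \left(6 + 6\right) = \left(-3\right) 12 = -36$)
$c{\left(z \right)} = -36 + z$ ($c{\left(z \right)} = z - 36 = -36 + z$)
$g = 114$ ($g = - \frac{\left(-36 - 2\right) 6}{2} = - \frac{\left(-38\right) 6}{2} = \left(- \frac{1}{2}\right) \left(-228\right) = 114$)
$d g \left(-18\right) = 38 \cdot 114 \left(-18\right) = 4332 \left(-18\right) = -77976$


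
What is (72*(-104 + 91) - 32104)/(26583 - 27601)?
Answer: 16520/509 ≈ 32.456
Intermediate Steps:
(72*(-104 + 91) - 32104)/(26583 - 27601) = (72*(-13) - 32104)/(-1018) = (-936 - 32104)*(-1/1018) = -33040*(-1/1018) = 16520/509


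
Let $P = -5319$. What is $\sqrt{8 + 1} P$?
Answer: $-15957$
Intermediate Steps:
$\sqrt{8 + 1} P = \sqrt{8 + 1} \left(-5319\right) = \sqrt{9} \left(-5319\right) = 3 \left(-5319\right) = -15957$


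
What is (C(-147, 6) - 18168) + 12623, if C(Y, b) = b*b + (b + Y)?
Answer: -5650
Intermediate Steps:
C(Y, b) = Y + b + b**2 (C(Y, b) = b**2 + (Y + b) = Y + b + b**2)
(C(-147, 6) - 18168) + 12623 = ((-147 + 6 + 6**2) - 18168) + 12623 = ((-147 + 6 + 36) - 18168) + 12623 = (-105 - 18168) + 12623 = -18273 + 12623 = -5650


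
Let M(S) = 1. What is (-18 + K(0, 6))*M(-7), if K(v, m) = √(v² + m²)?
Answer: -12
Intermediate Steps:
K(v, m) = √(m² + v²)
(-18 + K(0, 6))*M(-7) = (-18 + √(6² + 0²))*1 = (-18 + √(36 + 0))*1 = (-18 + √36)*1 = (-18 + 6)*1 = -12*1 = -12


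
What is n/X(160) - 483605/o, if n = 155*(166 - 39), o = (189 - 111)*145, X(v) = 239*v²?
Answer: -59173323893/1383982080 ≈ -42.756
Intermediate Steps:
o = 11310 (o = 78*145 = 11310)
n = 19685 (n = 155*127 = 19685)
n/X(160) - 483605/o = 19685/((239*160²)) - 483605/11310 = 19685/((239*25600)) - 483605*1/11310 = 19685/6118400 - 96721/2262 = 19685*(1/6118400) - 96721/2262 = 3937/1223680 - 96721/2262 = -59173323893/1383982080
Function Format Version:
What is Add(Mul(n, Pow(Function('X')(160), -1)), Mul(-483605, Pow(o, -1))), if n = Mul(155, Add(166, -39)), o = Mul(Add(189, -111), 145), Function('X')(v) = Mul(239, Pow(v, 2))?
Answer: Rational(-59173323893, 1383982080) ≈ -42.756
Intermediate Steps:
o = 11310 (o = Mul(78, 145) = 11310)
n = 19685 (n = Mul(155, 127) = 19685)
Add(Mul(n, Pow(Function('X')(160), -1)), Mul(-483605, Pow(o, -1))) = Add(Mul(19685, Pow(Mul(239, Pow(160, 2)), -1)), Mul(-483605, Pow(11310, -1))) = Add(Mul(19685, Pow(Mul(239, 25600), -1)), Mul(-483605, Rational(1, 11310))) = Add(Mul(19685, Pow(6118400, -1)), Rational(-96721, 2262)) = Add(Mul(19685, Rational(1, 6118400)), Rational(-96721, 2262)) = Add(Rational(3937, 1223680), Rational(-96721, 2262)) = Rational(-59173323893, 1383982080)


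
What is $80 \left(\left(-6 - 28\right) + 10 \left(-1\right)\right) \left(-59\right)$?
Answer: $207680$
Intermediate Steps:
$80 \left(\left(-6 - 28\right) + 10 \left(-1\right)\right) \left(-59\right) = 80 \left(-34 - 10\right) \left(-59\right) = 80 \left(-44\right) \left(-59\right) = \left(-3520\right) \left(-59\right) = 207680$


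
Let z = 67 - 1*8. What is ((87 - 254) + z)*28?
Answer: -3024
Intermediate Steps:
z = 59 (z = 67 - 8 = 59)
((87 - 254) + z)*28 = ((87 - 254) + 59)*28 = (-167 + 59)*28 = -108*28 = -3024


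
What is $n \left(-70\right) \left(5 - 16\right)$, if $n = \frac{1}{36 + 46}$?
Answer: $\frac{385}{41} \approx 9.3902$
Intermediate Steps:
$n = \frac{1}{82} \approx 0.012195$
$n \left(-70\right) \left(5 - 16\right) = \frac{1}{82} \left(-70\right) \left(5 - 16\right) = \left(- \frac{35}{41}\right) \left(-11\right) = \frac{385}{41}$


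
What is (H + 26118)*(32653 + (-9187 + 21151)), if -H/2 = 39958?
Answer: -2400305366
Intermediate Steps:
H = -79916 (H = -2*39958 = -79916)
(H + 26118)*(32653 + (-9187 + 21151)) = (-79916 + 26118)*(32653 + (-9187 + 21151)) = -53798*(32653 + 11964) = -53798*44617 = -2400305366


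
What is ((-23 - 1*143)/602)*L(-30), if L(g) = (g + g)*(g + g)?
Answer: -298800/301 ≈ -992.69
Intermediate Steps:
L(g) = 4*g**2 (L(g) = (2*g)*(2*g) = 4*g**2)
((-23 - 1*143)/602)*L(-30) = ((-23 - 1*143)/602)*(4*(-30)**2) = ((-23 - 143)*(1/602))*(4*900) = -166*1/602*3600 = -83/301*3600 = -298800/301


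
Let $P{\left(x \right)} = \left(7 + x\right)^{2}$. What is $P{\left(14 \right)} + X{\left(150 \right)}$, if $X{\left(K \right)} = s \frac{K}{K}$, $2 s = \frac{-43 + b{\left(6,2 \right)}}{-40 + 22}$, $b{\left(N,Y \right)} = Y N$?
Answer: $\frac{15907}{36} \approx 441.86$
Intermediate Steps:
$b{\left(N,Y \right)} = N Y$
$s = \frac{31}{36}$ ($s = \frac{\left(-43 + 6 \cdot 2\right) \frac{1}{-40 + 22}}{2} = \frac{\left(-43 + 12\right) \frac{1}{-18}}{2} = \frac{\left(-31\right) \left(- \frac{1}{18}\right)}{2} = \frac{1}{2} \cdot \frac{31}{18} = \frac{31}{36} \approx 0.86111$)
$X{\left(K \right)} = \frac{31}{36}$ ($X{\left(K \right)} = \frac{31 \frac{K}{K}}{36} = \frac{31}{36} \cdot 1 = \frac{31}{36}$)
$P{\left(14 \right)} + X{\left(150 \right)} = \left(7 + 14\right)^{2} + \frac{31}{36} = 21^{2} + \frac{31}{36} = 441 + \frac{31}{36} = \frac{15907}{36}$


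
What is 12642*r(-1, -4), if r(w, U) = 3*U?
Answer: -151704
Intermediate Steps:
12642*r(-1, -4) = 12642*(3*(-4)) = 12642*(-12) = -151704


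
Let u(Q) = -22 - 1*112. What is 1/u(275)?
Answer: -1/134 ≈ -0.0074627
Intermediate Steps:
u(Q) = -134 (u(Q) = -22 - 112 = -134)
1/u(275) = 1/(-134) = -1/134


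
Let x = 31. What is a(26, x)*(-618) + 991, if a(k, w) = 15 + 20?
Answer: -20639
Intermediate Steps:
a(k, w) = 35
a(26, x)*(-618) + 991 = 35*(-618) + 991 = -21630 + 991 = -20639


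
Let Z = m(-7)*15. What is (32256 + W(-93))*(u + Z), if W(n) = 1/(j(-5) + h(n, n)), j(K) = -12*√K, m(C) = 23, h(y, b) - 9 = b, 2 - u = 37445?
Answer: 6183*(-387072*√5 + 2709503*I)/(2*(√5 - 7*I)) ≈ -1.1966e+9 - 128.0*I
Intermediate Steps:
u = -37443 (u = 2 - 1*37445 = 2 - 37445 = -37443)
h(y, b) = 9 + b
Z = 345 (Z = 23*15 = 345)
W(n) = 1/(9 + n - 12*I*√5) (W(n) = 1/(-12*I*√5 + (9 + n)) = 1/(9 + n - 12*I*√5))
(32256 + W(-93))*(u + Z) = (32256 + 1/(9 - 93 - 12*I*√5))*(-37443 + 345) = (32256 + 1/(-84 - 12*I*√5))*(-37098) = -1196633088 - 37098/(-84 - 12*I*√5)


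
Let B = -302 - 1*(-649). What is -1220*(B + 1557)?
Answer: -2322880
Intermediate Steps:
B = 347 (B = -302 + 649 = 347)
-1220*(B + 1557) = -1220*(347 + 1557) = -1220*1904 = -2322880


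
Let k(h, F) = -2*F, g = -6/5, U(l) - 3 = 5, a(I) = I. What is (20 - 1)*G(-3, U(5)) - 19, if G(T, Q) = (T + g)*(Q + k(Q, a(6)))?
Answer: 1501/5 ≈ 300.20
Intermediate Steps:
U(l) = 8 (U(l) = 3 + 5 = 8)
g = -6/5 (g = -6*1/5 = -6/5 ≈ -1.2000)
G(T, Q) = (-12 + Q)*(-6/5 + T) (G(T, Q) = (T - 6/5)*(Q - 2*6) = (-6/5 + T)*(Q - 12) = (-6/5 + T)*(-12 + Q) = (-12 + Q)*(-6/5 + T))
(20 - 1)*G(-3, U(5)) - 19 = (20 - 1)*(72/5 - 12*(-3) - 6/5*8 + 8*(-3)) - 19 = 19*(72/5 + 36 - 48/5 - 24) - 19 = 19*(84/5) - 19 = 1596/5 - 19 = 1501/5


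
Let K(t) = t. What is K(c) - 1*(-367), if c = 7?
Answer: 374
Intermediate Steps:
K(c) - 1*(-367) = 7 - 1*(-367) = 7 + 367 = 374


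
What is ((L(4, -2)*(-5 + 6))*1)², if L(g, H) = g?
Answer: 16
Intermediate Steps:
((L(4, -2)*(-5 + 6))*1)² = ((4*(-5 + 6))*1)² = ((4*1)*1)² = (4*1)² = 4² = 16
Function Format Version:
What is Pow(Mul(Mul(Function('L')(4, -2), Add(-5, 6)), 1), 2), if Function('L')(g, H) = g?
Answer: 16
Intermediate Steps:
Pow(Mul(Mul(Function('L')(4, -2), Add(-5, 6)), 1), 2) = Pow(Mul(Mul(4, Add(-5, 6)), 1), 2) = Pow(Mul(Mul(4, 1), 1), 2) = Pow(Mul(4, 1), 2) = Pow(4, 2) = 16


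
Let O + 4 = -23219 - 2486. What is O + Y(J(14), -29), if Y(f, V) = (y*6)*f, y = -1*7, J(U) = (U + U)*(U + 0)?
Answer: -42173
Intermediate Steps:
O = -25709 (O = -4 + (-23219 - 2486) = -4 - 25705 = -25709)
J(U) = 2*U² (J(U) = (2*U)*U = 2*U²)
y = -7
Y(f, V) = -42*f (Y(f, V) = (-7*6)*f = -42*f)
O + Y(J(14), -29) = -25709 - 84*14² = -25709 - 84*196 = -25709 - 42*392 = -25709 - 16464 = -42173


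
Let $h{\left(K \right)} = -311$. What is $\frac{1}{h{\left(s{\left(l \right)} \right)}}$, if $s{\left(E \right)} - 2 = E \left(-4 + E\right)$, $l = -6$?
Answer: $- \frac{1}{311} \approx -0.0032154$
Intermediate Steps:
$s{\left(E \right)} = 2 + E \left(-4 + E\right)$
$\frac{1}{h{\left(s{\left(l \right)} \right)}} = \frac{1}{-311} = - \frac{1}{311}$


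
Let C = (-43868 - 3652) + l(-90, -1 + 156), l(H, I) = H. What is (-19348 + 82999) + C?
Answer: 16041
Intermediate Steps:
C = -47610 (C = (-43868 - 3652) - 90 = -47520 - 90 = -47610)
(-19348 + 82999) + C = (-19348 + 82999) - 47610 = 63651 - 47610 = 16041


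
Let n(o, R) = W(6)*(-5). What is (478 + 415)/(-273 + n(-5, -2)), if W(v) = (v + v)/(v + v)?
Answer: -893/278 ≈ -3.2122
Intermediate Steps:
W(v) = 1 (W(v) = (2*v)/((2*v)) = (2*v)*(1/(2*v)) = 1)
n(o, R) = -5 (n(o, R) = 1*(-5) = -5)
(478 + 415)/(-273 + n(-5, -2)) = (478 + 415)/(-273 - 5) = 893/(-278) = 893*(-1/278) = -893/278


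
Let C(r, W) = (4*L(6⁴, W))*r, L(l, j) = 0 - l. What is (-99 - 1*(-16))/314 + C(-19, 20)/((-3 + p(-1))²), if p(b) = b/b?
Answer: 7731853/314 ≈ 24624.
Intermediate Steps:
L(l, j) = -l
p(b) = 1
C(r, W) = -5184*r (C(r, W) = (4*(-1*6⁴))*r = (4*(-1*1296))*r = (4*(-1296))*r = -5184*r)
(-99 - 1*(-16))/314 + C(-19, 20)/((-3 + p(-1))²) = (-99 - 1*(-16))/314 + (-5184*(-19))/((-3 + 1)²) = (-99 + 16)*(1/314) + 98496/((-2)²) = -83*1/314 + 98496/4 = -83/314 + 98496*(¼) = -83/314 + 24624 = 7731853/314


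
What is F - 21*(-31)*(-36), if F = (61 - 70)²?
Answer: -23355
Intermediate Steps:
F = 81 (F = (-9)² = 81)
F - 21*(-31)*(-36) = 81 - 21*(-31)*(-36) = 81 - (-651)*(-36) = 81 - 1*23436 = 81 - 23436 = -23355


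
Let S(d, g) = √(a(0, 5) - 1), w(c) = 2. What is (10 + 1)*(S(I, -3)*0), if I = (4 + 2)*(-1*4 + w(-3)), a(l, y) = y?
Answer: 0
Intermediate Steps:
I = -12 (I = (4 + 2)*(-1*4 + 2) = 6*(-4 + 2) = 6*(-2) = -12)
S(d, g) = 2 (S(d, g) = √(5 - 1) = √4 = 2)
(10 + 1)*(S(I, -3)*0) = (10 + 1)*(2*0) = 11*0 = 0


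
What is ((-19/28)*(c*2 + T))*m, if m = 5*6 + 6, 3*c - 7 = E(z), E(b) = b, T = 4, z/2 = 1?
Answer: -1710/7 ≈ -244.29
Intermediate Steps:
z = 2 (z = 2*1 = 2)
c = 3 (c = 7/3 + (⅓)*2 = 7/3 + ⅔ = 3)
m = 36 (m = 30 + 6 = 36)
((-19/28)*(c*2 + T))*m = ((-19/28)*(3*2 + 4))*36 = ((-19*1/28)*(6 + 4))*36 = -19/28*10*36 = -95/14*36 = -1710/7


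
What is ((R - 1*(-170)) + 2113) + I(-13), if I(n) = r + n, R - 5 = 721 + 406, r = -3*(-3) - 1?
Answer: 3410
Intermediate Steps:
r = 8 (r = 9 - 1 = 8)
R = 1132 (R = 5 + (721 + 406) = 5 + 1127 = 1132)
I(n) = 8 + n
((R - 1*(-170)) + 2113) + I(-13) = ((1132 - 1*(-170)) + 2113) + (8 - 13) = ((1132 + 170) + 2113) - 5 = (1302 + 2113) - 5 = 3415 - 5 = 3410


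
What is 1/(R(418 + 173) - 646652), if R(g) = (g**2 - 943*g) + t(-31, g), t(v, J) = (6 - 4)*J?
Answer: -1/853502 ≈ -1.1716e-6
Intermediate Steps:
t(v, J) = 2*J
R(g) = g**2 - 941*g (R(g) = (g**2 - 943*g) + 2*g = g**2 - 941*g)
1/(R(418 + 173) - 646652) = 1/((418 + 173)*(-941 + (418 + 173)) - 646652) = 1/(591*(-941 + 591) - 646652) = 1/(591*(-350) - 646652) = 1/(-206850 - 646652) = 1/(-853502) = -1/853502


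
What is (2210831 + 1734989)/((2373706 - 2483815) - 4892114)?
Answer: -3945820/5002223 ≈ -0.78881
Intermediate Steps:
(2210831 + 1734989)/((2373706 - 2483815) - 4892114) = 3945820/(-110109 - 4892114) = 3945820/(-5002223) = 3945820*(-1/5002223) = -3945820/5002223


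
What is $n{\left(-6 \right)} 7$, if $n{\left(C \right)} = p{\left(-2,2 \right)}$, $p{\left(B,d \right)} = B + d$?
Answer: $0$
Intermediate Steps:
$n{\left(C \right)} = 0$ ($n{\left(C \right)} = -2 + 2 = 0$)
$n{\left(-6 \right)} 7 = 0 \cdot 7 = 0$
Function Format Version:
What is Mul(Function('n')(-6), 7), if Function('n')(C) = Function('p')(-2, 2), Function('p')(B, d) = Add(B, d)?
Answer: 0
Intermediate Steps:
Function('n')(C) = 0 (Function('n')(C) = Add(-2, 2) = 0)
Mul(Function('n')(-6), 7) = Mul(0, 7) = 0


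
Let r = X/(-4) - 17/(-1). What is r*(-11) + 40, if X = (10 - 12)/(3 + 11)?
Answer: -4127/28 ≈ -147.39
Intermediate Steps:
X = -1/7 (X = -2/14 = -2*1/14 = -1/7 ≈ -0.14286)
r = 477/28 (r = -1/7/(-4) - 17/(-1) = -1/7*(-1/4) - 17*(-1) = 1/28 + 17 = 477/28 ≈ 17.036)
r*(-11) + 40 = (477/28)*(-11) + 40 = -5247/28 + 40 = -4127/28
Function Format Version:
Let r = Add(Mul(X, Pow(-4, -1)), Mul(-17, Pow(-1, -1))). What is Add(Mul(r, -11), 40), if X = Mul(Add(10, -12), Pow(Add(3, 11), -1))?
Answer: Rational(-4127, 28) ≈ -147.39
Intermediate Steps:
X = Rational(-1, 7) (X = Mul(-2, Pow(14, -1)) = Mul(-2, Rational(1, 14)) = Rational(-1, 7) ≈ -0.14286)
r = Rational(477, 28) (r = Add(Mul(Rational(-1, 7), Pow(-4, -1)), Mul(-17, Pow(-1, -1))) = Add(Mul(Rational(-1, 7), Rational(-1, 4)), Mul(-17, -1)) = Add(Rational(1, 28), 17) = Rational(477, 28) ≈ 17.036)
Add(Mul(r, -11), 40) = Add(Mul(Rational(477, 28), -11), 40) = Add(Rational(-5247, 28), 40) = Rational(-4127, 28)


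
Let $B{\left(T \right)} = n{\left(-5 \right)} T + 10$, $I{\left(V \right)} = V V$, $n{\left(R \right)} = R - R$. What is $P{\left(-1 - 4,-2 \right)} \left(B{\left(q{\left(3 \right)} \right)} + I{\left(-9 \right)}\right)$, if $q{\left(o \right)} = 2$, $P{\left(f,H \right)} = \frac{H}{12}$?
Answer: $- \frac{91}{6} \approx -15.167$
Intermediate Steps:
$n{\left(R \right)} = 0$
$P{\left(f,H \right)} = \frac{H}{12}$ ($P{\left(f,H \right)} = H \frac{1}{12} = \frac{H}{12}$)
$I{\left(V \right)} = V^{2}$
$B{\left(T \right)} = 10$ ($B{\left(T \right)} = 0 T + 10 = 0 + 10 = 10$)
$P{\left(-1 - 4,-2 \right)} \left(B{\left(q{\left(3 \right)} \right)} + I{\left(-9 \right)}\right) = \frac{1}{12} \left(-2\right) \left(10 + \left(-9\right)^{2}\right) = - \frac{10 + 81}{6} = \left(- \frac{1}{6}\right) 91 = - \frac{91}{6}$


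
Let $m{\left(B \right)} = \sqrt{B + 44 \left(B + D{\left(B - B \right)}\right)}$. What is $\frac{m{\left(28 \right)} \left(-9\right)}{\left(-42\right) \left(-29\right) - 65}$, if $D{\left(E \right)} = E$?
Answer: $- \frac{54 \sqrt{35}}{1153} \approx -0.27708$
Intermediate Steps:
$m{\left(B \right)} = 3 \sqrt{5} \sqrt{B}$ ($m{\left(B \right)} = \sqrt{B + 44 \left(B + \left(B - B\right)\right)} = \sqrt{B + 44 \left(B + 0\right)} = \sqrt{B + 44 B} = \sqrt{45 B} = 3 \sqrt{5} \sqrt{B}$)
$\frac{m{\left(28 \right)} \left(-9\right)}{\left(-42\right) \left(-29\right) - 65} = \frac{3 \sqrt{5} \sqrt{28} \left(-9\right)}{\left(-42\right) \left(-29\right) - 65} = \frac{3 \sqrt{5} \cdot 2 \sqrt{7} \left(-9\right)}{1218 - 65} = \frac{6 \sqrt{35} \left(-9\right)}{1153} = - 54 \sqrt{35} \cdot \frac{1}{1153} = - \frac{54 \sqrt{35}}{1153}$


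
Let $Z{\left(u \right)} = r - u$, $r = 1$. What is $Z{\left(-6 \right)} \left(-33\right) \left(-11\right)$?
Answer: $2541$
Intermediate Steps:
$Z{\left(u \right)} = 1 - u$
$Z{\left(-6 \right)} \left(-33\right) \left(-11\right) = \left(1 - -6\right) \left(-33\right) \left(-11\right) = \left(1 + 6\right) \left(-33\right) \left(-11\right) = 7 \left(-33\right) \left(-11\right) = \left(-231\right) \left(-11\right) = 2541$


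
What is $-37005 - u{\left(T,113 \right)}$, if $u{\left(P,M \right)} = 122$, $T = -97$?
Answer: $-37127$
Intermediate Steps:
$-37005 - u{\left(T,113 \right)} = -37005 - 122 = -37127$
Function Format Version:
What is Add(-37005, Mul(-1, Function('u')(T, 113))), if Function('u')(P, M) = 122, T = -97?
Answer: -37127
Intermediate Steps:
Add(-37005, Mul(-1, Function('u')(T, 113))) = Add(-37005, Mul(-1, 122)) = Add(-37005, -122) = -37127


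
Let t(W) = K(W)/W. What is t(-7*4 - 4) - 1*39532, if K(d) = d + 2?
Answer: -632497/16 ≈ -39531.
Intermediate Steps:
K(d) = 2 + d
t(W) = (2 + W)/W
t(-7*4 - 4) - 1*39532 = (2 + (-7*4 - 4))/(-7*4 - 4) - 1*39532 = (2 + (-28 - 4))/(-28 - 4) - 39532 = (2 - 32)/(-32) - 39532 = -1/32*(-30) - 39532 = 15/16 - 39532 = -632497/16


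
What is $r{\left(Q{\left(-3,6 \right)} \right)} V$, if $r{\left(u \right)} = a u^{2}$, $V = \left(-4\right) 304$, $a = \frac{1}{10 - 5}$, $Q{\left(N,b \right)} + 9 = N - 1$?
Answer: $- \frac{205504}{5} \approx -41101.0$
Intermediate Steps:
$Q{\left(N,b \right)} = -10 + N$ ($Q{\left(N,b \right)} = -9 + \left(N - 1\right) = -9 + \left(-1 + N\right) = -10 + N$)
$a = \frac{1}{5} \approx 0.2$
$V = -1216$
$r{\left(u \right)} = \frac{u^{2}}{5}$
$r{\left(Q{\left(-3,6 \right)} \right)} V = \frac{\left(-10 - 3\right)^{2}}{5} \left(-1216\right) = \frac{\left(-13\right)^{2}}{5} \left(-1216\right) = \frac{1}{5} \cdot 169 \left(-1216\right) = \frac{169}{5} \left(-1216\right) = - \frac{205504}{5}$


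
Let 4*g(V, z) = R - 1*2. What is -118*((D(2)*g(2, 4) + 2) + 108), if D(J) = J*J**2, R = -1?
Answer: -12272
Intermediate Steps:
D(J) = J**3
g(V, z) = -3/4 (g(V, z) = (-1 - 1*2)/4 = (-1 - 2)/4 = (1/4)*(-3) = -3/4)
-118*((D(2)*g(2, 4) + 2) + 108) = -118*((2**3*(-3/4) + 2) + 108) = -118*((8*(-3/4) + 2) + 108) = -118*((-6 + 2) + 108) = -118*(-4 + 108) = -118*104 = -12272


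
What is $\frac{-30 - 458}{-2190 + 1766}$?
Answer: $\frac{61}{53} \approx 1.1509$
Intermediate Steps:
$\frac{-30 - 458}{-2190 + 1766} = - \frac{488}{-424} = \left(-488\right) \left(- \frac{1}{424}\right) = \frac{61}{53}$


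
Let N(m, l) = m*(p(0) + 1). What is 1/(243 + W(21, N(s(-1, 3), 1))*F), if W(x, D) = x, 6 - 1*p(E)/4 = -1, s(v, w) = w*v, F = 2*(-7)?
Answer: -1/51 ≈ -0.019608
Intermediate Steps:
F = -14
s(v, w) = v*w
p(E) = 28 (p(E) = 24 - 4*(-1) = 24 + 4 = 28)
N(m, l) = 29*m (N(m, l) = m*(28 + 1) = m*29 = 29*m)
1/(243 + W(21, N(s(-1, 3), 1))*F) = 1/(243 + 21*(-14)) = 1/(243 - 294) = 1/(-51) = -1/51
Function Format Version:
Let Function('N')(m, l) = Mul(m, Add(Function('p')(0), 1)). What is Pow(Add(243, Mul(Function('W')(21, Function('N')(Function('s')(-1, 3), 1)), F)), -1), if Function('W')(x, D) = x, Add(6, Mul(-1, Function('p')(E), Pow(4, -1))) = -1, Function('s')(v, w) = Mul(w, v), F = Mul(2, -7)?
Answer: Rational(-1, 51) ≈ -0.019608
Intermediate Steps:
F = -14
Function('s')(v, w) = Mul(v, w)
Function('p')(E) = 28 (Function('p')(E) = Add(24, Mul(-4, -1)) = Add(24, 4) = 28)
Function('N')(m, l) = Mul(29, m) (Function('N')(m, l) = Mul(m, Add(28, 1)) = Mul(m, 29) = Mul(29, m))
Pow(Add(243, Mul(Function('W')(21, Function('N')(Function('s')(-1, 3), 1)), F)), -1) = Pow(Add(243, Mul(21, -14)), -1) = Pow(Add(243, -294), -1) = Pow(-51, -1) = Rational(-1, 51)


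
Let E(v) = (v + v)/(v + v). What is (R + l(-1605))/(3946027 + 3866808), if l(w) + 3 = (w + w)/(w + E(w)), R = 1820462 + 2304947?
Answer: 3308577217/6265893670 ≈ 0.52803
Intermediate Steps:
R = 4125409
E(v) = 1 (E(v) = (2*v)/((2*v)) = (2*v)*(1/(2*v)) = 1)
l(w) = -3 + 2*w/(1 + w) (l(w) = -3 + (w + w)/(w + 1) = -3 + (2*w)/(1 + w) = -3 + 2*w/(1 + w))
(R + l(-1605))/(3946027 + 3866808) = (4125409 + (-3 - 1*(-1605))/(1 - 1605))/(3946027 + 3866808) = (4125409 + (-3 + 1605)/(-1604))/7812835 = (4125409 - 1/1604*1602)*(1/7812835) = (4125409 - 801/802)*(1/7812835) = (3308577217/802)*(1/7812835) = 3308577217/6265893670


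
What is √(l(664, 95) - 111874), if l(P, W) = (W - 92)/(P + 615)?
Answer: I*√183008072197/1279 ≈ 334.48*I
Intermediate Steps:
l(P, W) = (-92 + W)/(615 + P)
√(l(664, 95) - 111874) = √((-92 + 95)/(615 + 664) - 111874) = √(3/1279 - 111874) = √(-143086843/1279) = I*√183008072197/1279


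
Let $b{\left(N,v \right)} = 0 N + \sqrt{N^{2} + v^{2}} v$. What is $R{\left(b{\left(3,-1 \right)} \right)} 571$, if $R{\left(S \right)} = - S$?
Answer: $571 \sqrt{10} \approx 1805.7$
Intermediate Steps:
$b{\left(N,v \right)} = v \sqrt{N^{2} + v^{2}}$ ($b{\left(N,v \right)} = 0 + v \sqrt{N^{2} + v^{2}} = v \sqrt{N^{2} + v^{2}}$)
$R{\left(b{\left(3,-1 \right)} \right)} 571 = - \left(-1\right) \sqrt{3^{2} + \left(-1\right)^{2}} \cdot 571 = - \left(-1\right) \sqrt{9 + 1} \cdot 571 = - \left(-1\right) \sqrt{10} \cdot 571 = \sqrt{10} \cdot 571 = 571 \sqrt{10}$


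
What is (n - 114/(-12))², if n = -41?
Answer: 3969/4 ≈ 992.25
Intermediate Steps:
(n - 114/(-12))² = (-41 - 114/(-12))² = (-41 - 114*(-1)/12)² = (-41 - 57*(-⅙))² = (-41 + 19/2)² = (-63/2)² = 3969/4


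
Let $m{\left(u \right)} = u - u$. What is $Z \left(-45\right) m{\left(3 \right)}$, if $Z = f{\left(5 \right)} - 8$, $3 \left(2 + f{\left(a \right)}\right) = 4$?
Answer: $0$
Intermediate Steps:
$m{\left(u \right)} = 0$
$f{\left(a \right)} = - \frac{2}{3}$ ($f{\left(a \right)} = -2 + \frac{1}{3} \cdot 4 = -2 + \frac{4}{3} = - \frac{2}{3}$)
$Z = - \frac{26}{3}$ ($Z = - \frac{2}{3} - 8 = - \frac{26}{3} \approx -8.6667$)
$Z \left(-45\right) m{\left(3 \right)} = \left(- \frac{26}{3}\right) \left(-45\right) 0 = 390 \cdot 0 = 0$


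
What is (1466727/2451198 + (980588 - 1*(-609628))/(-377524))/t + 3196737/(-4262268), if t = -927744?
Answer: -19058699994232487608409/25411445799237001383936 ≈ -0.75000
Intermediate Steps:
(1466727/2451198 + (980588 - 1*(-609628))/(-377524))/t + 3196737/(-4262268) = (1466727/2451198 + (980588 - 1*(-609628))/(-377524))/(-927744) + 3196737/(-4262268) = (1466727*(1/2451198) + (980588 + 609628)*(-1/377524))*(-1/927744) + 3196737*(-1/4262268) = (488909/817066 + 1590216*(-1/377524))*(-1/927744) - 1065579/1420756 = (488909/817066 - 397554/94381)*(-1/927744) - 1065579/1420756 = -278684136235/77115506146*(-1/927744) - 1065579/1420756 = 278684136235/71543448133914624 - 1065579/1420756 = -19058699994232487608409/25411445799237001383936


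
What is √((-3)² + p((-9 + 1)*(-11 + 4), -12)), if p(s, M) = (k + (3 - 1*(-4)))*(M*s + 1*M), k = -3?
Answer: 3*I*√303 ≈ 52.221*I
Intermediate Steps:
p(s, M) = 4*M + 4*M*s (p(s, M) = (-3 + (3 - 1*(-4)))*(M*s + 1*M) = (-3 + (3 + 4))*(M*s + M) = (-3 + 7)*(M + M*s) = 4*(M + M*s) = 4*M + 4*M*s)
√((-3)² + p((-9 + 1)*(-11 + 4), -12)) = √((-3)² + 4*(-12)*(1 + (-9 + 1)*(-11 + 4))) = √(9 + 4*(-12)*(1 - 8*(-7))) = √(9 + 4*(-12)*(1 + 56)) = √(9 + 4*(-12)*57) = √(9 - 2736) = √(-2727) = 3*I*√303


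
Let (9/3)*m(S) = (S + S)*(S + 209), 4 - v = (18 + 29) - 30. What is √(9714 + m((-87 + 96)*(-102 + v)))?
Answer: 3*√64406 ≈ 761.35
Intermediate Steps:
v = -13 (v = 4 - ((18 + 29) - 30) = 4 - (47 - 30) = 4 - 1*17 = 4 - 17 = -13)
m(S) = 2*S*(209 + S)/3 (m(S) = ((S + S)*(S + 209))/3 = ((2*S)*(209 + S))/3 = (2*S*(209 + S))/3 = 2*S*(209 + S)/3)
√(9714 + m((-87 + 96)*(-102 + v))) = √(9714 + 2*((-87 + 96)*(-102 - 13))*(209 + (-87 + 96)*(-102 - 13))/3) = √(9714 + 2*(9*(-115))*(209 + 9*(-115))/3) = √(9714 + (⅔)*(-1035)*(209 - 1035)) = √(9714 + (⅔)*(-1035)*(-826)) = √(9714 + 569940) = √579654 = 3*√64406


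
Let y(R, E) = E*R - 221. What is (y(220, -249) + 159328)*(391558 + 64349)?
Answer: 47563409589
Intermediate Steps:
y(R, E) = -221 + E*R
(y(220, -249) + 159328)*(391558 + 64349) = ((-221 - 249*220) + 159328)*(391558 + 64349) = ((-221 - 54780) + 159328)*455907 = (-55001 + 159328)*455907 = 104327*455907 = 47563409589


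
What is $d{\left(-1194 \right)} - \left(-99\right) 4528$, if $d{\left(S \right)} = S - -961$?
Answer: $448039$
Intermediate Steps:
$d{\left(S \right)} = 961 + S$ ($d{\left(S \right)} = S + 961 = 961 + S$)
$d{\left(-1194 \right)} - \left(-99\right) 4528 = \left(961 - 1194\right) - \left(-99\right) 4528 = -233 - -448272 = -233 + 448272 = 448039$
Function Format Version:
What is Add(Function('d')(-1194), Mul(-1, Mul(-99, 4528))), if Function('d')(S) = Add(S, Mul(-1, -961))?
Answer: 448039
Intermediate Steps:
Function('d')(S) = Add(961, S) (Function('d')(S) = Add(S, 961) = Add(961, S))
Add(Function('d')(-1194), Mul(-1, Mul(-99, 4528))) = Add(Add(961, -1194), Mul(-1, Mul(-99, 4528))) = Add(-233, Mul(-1, -448272)) = Add(-233, 448272) = 448039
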